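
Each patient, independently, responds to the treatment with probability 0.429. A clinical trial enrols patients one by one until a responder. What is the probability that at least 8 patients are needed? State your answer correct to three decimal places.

0.020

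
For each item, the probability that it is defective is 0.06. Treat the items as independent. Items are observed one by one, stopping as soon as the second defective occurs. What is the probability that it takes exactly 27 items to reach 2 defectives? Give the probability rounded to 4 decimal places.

0.0199

Y = trial on which the second success occurs; negative binomial, r=2, p=0.06.
P(Y=27) = C(26,1) · p^2 · (1−p)^25
= 26 · 0.0036 · 0.21291 = 0.019928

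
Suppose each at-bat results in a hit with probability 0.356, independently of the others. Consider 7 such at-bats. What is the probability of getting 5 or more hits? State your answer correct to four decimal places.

0.0597

X ~ Binomial(7, 0.356); P(X ≥ 5) = Σ C(7,k) p^k (1−p)^(7−k) over k:
  k=5: C(7,5)·0.356^5·0.644^2 = 0.049801
  k=6: C(7,6)·0.356^6·0.644^1 = 0.009177
  k=7: C(7,7)·0.356^7·0.644^0 = 0.000725
Total = 0.059703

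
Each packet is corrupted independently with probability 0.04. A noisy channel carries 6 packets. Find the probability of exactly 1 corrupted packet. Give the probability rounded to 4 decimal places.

X ~ Binomial(n=6, p=0.04).
P(X=1) = C(6,1) · p^1 · (1−p)^5
= 6 · 0.04 · 0.81537 = 0.195689

0.1957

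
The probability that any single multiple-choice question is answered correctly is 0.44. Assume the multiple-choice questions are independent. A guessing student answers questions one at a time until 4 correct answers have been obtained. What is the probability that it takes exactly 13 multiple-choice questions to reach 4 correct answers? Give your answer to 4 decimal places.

Y = trial on which the fourth success occurs; negative binomial, r=4, p=0.44.
P(Y=13) = C(12,3) · p^4 · (1−p)^9
= 220 · 0.037481 · 0.0054162 = 0.044661

0.0447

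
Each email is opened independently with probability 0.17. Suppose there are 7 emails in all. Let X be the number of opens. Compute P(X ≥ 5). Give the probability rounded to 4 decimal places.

0.0022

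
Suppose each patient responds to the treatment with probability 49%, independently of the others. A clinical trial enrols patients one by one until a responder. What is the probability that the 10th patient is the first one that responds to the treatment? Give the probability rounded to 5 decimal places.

Geometric (trials to first success), p = 0.49.
P(Y = 10) = (1−p)^9 · p = 0.0023342 · 0.49 = 0.0011437

0.00114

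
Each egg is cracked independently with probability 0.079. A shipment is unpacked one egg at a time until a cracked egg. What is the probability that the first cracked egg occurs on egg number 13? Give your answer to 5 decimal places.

Geometric (trials to first success), p = 0.079.
P(Y = 13) = (1−p)^12 · p = 0.37249 · 0.079 = 0.0294268

0.02943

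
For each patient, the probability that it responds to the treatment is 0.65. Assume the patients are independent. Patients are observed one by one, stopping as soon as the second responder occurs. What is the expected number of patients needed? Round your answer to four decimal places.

3.0769

Y = total patients until the second success; negative binomial with r=2, p=0.65.
E[Y] = r / p = 2 / 0.65 = 3.076923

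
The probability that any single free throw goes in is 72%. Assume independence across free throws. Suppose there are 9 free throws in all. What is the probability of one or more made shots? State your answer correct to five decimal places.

P(at least one) = 1 − P(none) = 1 − (1 − 0.72)^9
= 1 − 0.0000106 = 0.9999894

0.99999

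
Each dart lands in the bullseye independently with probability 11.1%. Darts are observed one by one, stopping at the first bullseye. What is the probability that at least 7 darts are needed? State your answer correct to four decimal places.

Y = number of darts to the first success; geometric, p = 0.111.
P(Y > 6) = P(first 6 all fail) = (1−p)^6 = 0.493640

0.4936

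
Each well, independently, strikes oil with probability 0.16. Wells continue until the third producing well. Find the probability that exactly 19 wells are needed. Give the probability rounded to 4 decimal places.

Y = trial on which the third success occurs; negative binomial, r=3, p=0.16.
P(Y=19) = C(18,2) · p^3 · (1−p)^16
= 153 · 0.004096 · 0.061442 = 0.038505

0.0385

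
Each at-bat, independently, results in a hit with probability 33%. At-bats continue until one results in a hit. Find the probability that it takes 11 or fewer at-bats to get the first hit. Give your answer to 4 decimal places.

Y = number of at-bats to the first success; geometric, p = 0.33.
P(Y ≤ 11) = 1 − (1−p)^11 = 1 − 0.012213 = 0.987787

0.9878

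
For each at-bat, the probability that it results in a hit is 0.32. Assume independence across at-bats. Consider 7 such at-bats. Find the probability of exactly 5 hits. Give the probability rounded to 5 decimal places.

X ~ Binomial(n=7, p=0.32).
P(X=5) = C(7,5) · p^5 · (1−p)^2
= 21 · 0.0033554 · 0.4624 = 0.0325827

0.03258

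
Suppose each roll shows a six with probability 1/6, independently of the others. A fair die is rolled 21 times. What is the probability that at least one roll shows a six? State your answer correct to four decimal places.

P(at least one) = 1 − P(none) = 1 − (1 − 0.166667)^21
= 1 − 0.021737 = 0.978263

0.9783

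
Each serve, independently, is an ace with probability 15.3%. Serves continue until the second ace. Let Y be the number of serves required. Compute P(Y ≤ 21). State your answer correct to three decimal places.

0.853

Finishing within 21 serves ⇔ at least 2 successes in the first 21. With X ~ Binomial(21, 0.153), P(Y ≤ 21) = 1 − P(X ≤ 1).
  k=0: C(21,0)·0.153^0·0.847^21 = 0.03059
  k=1: C(21,1)·0.153^1·0.847^20 = 0.11603
1 − 0.14662 = 0.85338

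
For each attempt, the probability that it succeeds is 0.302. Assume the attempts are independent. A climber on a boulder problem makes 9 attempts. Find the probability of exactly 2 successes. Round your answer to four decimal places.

0.2650

X ~ Binomial(n=9, p=0.302).
P(X=2) = C(9,2) · p^2 · (1−p)^7
= 36 · 0.091204 · 0.080721 = 0.265036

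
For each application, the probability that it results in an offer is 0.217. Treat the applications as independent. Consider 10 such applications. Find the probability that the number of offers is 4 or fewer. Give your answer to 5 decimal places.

X ~ Binomial(10, 0.217); P(X ≤ 4) = Σ C(10,k) p^k (1−p)^(10−k) over k:
  k=0: C(10,0)·0.217^0·0.783^10 = 0.0866199
  k=1: C(10,1)·0.217^1·0.783^9 = 0.2400577
  k=2: C(10,2)·0.217^2·0.783^8 = 0.2993823
  k=3: C(10,3)·0.217^3·0.783^7 = 0.2212548
  k=4: C(10,4)·0.217^4·0.783^6 = 0.1073072
Total = 0.9546219

0.95462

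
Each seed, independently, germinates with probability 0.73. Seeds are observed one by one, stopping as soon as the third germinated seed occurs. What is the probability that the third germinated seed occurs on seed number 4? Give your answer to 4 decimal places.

0.3151

Y = trial on which the third success occurs; negative binomial, r=3, p=0.73.
P(Y=4) = C(3,2) · p^3 · (1−p)^1
= 3 · 0.38902 · 0.27 = 0.315104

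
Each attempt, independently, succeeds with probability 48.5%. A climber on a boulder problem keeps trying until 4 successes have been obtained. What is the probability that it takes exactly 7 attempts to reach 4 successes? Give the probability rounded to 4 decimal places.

0.1512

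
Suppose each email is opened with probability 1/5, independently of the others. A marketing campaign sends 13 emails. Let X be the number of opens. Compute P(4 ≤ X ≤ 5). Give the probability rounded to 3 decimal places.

X ~ Binomial(13, 0.20); P(4 ≤ X ≤ 5) = Σ C(13,k) p^k (1−p)^(13−k) over k:
  k=4: C(13,4)·0.20^4·0.80^9 = 0.15355
  k=5: C(13,5)·0.20^5·0.80^8 = 0.06910
Total = 0.22264

0.223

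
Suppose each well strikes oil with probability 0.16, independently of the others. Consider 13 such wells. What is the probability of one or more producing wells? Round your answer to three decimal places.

0.896

P(at least one) = 1 − P(none) = 1 − (1 − 0.16)^13
= 1 − 0.10366 = 0.89634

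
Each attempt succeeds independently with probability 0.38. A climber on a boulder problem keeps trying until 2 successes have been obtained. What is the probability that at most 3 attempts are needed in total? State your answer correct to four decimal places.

0.3235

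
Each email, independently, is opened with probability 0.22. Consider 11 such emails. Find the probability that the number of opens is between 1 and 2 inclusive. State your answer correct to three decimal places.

0.486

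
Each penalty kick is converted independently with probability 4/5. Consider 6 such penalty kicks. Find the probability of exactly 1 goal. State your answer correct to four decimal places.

0.0015

X ~ Binomial(n=6, p=0.80).
P(X=1) = C(6,1) · p^1 · (1−p)^5
= 6 · 0.8 · 0.00032 = 0.001536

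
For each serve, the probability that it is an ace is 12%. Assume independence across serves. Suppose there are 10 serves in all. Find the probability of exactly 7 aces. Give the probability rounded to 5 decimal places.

0.00003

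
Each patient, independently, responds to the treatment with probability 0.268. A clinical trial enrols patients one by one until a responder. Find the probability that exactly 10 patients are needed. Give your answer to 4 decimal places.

0.0162

Geometric (trials to first success), p = 0.268.
P(Y = 10) = (1−p)^9 · p = 0.060339 · 0.268 = 0.016171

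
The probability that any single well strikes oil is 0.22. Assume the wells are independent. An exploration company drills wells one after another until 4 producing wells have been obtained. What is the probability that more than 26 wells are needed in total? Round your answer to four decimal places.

Needing more than 26 wells ⇔ fewer than 4 successes in the first 26. With X ~ Binomial(26, 0.22), P(Y > 26) = P(X ≤ 3).
  k=0: C(26,0)·0.22^0·0.78^26 = 0.001565
  k=1: C(26,1)·0.22^1·0.78^25 = 0.011475
  k=2: C(26,2)·0.22^2·0.78^24 = 0.040458
  k=3: C(26,3)·0.22^3·0.78^23 = 0.091289
P(X ≤ 3) = 0.144786

0.1448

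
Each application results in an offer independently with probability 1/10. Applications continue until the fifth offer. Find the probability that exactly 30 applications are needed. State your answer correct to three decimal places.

Y = trial on which the fifth success occurs; negative binomial, r=5, p=0.10.
P(Y=30) = C(29,4) · p^5 · (1−p)^25
= 23751 · 1e-05 · 0.07179 = 0.01705

0.017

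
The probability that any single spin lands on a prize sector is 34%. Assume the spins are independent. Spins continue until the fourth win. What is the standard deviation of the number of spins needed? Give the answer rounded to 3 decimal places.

4.779

Y = total spins until the fourth success; negative binomial with r=4, p=0.34.
SD(Y) = √[r(1−p)/p²] = √(22.83737) = 4.77885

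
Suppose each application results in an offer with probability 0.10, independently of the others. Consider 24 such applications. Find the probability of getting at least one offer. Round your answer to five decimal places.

0.92023

P(at least one) = 1 − P(none) = 1 − (1 − 0.10)^24
= 1 − 0.0797664 = 0.9202336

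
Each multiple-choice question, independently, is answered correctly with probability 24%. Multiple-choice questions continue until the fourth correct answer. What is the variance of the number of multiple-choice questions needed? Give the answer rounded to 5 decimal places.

52.77778

Y = total multiple-choice questions until the fourth success; negative binomial with r=4, p=0.24.
Var(Y) = r(1−p)/p² = 4·0.76 / 0.24² = 52.7777778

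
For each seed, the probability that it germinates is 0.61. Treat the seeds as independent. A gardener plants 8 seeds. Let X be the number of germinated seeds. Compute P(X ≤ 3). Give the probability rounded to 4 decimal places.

0.1586

X ~ Binomial(8, 0.61); P(X ≤ 3) = Σ C(8,k) p^k (1−p)^(8−k) over k:
  k=0: C(8,0)·0.61^0·0.39^8 = 0.000535
  k=1: C(8,1)·0.61^1·0.39^7 = 0.006697
  k=2: C(8,2)·0.61^2·0.39^6 = 0.036661
  k=3: C(8,3)·0.61^3·0.39^5 = 0.114683
Total = 0.158577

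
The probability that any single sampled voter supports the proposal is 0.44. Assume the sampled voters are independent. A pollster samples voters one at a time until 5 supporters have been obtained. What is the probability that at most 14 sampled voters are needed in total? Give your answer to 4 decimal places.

Finishing within 14 sampled voters ⇔ at least 5 successes in the first 14. With X ~ Binomial(14, 0.44), P(Y ≤ 14) = 1 − P(X ≤ 4).
  k=0: C(14,0)·0.44^0·0.56^14 = 0.000298
  k=1: C(14,1)·0.44^1·0.56^13 = 0.003281
  k=2: C(14,2)·0.44^2·0.56^12 = 0.016757
  k=3: C(14,3)·0.44^3·0.56^11 = 0.052666
  k=4: C(14,4)·0.44^4·0.56^10 = 0.113795
1 − 0.186798 = 0.813202

0.8132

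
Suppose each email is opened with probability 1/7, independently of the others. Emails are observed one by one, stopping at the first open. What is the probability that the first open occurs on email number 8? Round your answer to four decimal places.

0.0486

Geometric (trials to first success), p = 0.142857.
P(Y = 8) = (1−p)^7 · p = 0.33992 · 0.142857 = 0.048560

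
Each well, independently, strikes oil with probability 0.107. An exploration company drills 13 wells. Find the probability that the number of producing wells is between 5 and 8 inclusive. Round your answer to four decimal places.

0.0086

X ~ Binomial(13, 0.107); P(5 ≤ X ≤ 8) = Σ C(13,k) p^k (1−p)^(13−k) over k:
  k=5: C(13,5)·0.107^5·0.893^8 = 0.007300
  k=6: C(13,6)·0.107^6·0.893^7 = 0.001166
  k=7: C(13,7)·0.107^7·0.893^6 = 0.000140
  k=8: C(13,8)·0.107^8·0.893^5 = 0.000013
Total = 0.008618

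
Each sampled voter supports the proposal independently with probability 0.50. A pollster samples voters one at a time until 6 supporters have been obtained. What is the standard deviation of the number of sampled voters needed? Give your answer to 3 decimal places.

Y = total sampled voters until the sixth success; negative binomial with r=6, p=0.50.
SD(Y) = √[r(1−p)/p²] = √(12.00000) = 3.46410

3.464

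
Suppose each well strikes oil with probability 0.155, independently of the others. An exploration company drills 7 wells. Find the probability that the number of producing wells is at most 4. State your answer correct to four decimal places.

0.9986

X ~ Binomial(7, 0.155); P(X ≤ 4) = Σ C(7,k) p^k (1−p)^(7−k) over k:
  k=0: C(7,0)·0.155^0·0.845^7 = 0.307608
  k=1: C(7,1)·0.155^1·0.845^6 = 0.394975
  k=2: C(7,2)·0.155^2·0.845^5 = 0.217353
  k=3: C(7,3)·0.155^3·0.845^4 = 0.066449
  k=4: C(7,4)·0.155^4·0.845^3 = 0.012189
Total = 0.998574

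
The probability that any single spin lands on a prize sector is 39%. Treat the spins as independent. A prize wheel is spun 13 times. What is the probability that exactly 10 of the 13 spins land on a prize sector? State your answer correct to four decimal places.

X ~ Binomial(n=13, p=0.39).
P(X=10) = C(13,10) · p^10 · (1−p)^3
= 286 · 8.1404e-05 · 0.22698 = 0.005284

0.0053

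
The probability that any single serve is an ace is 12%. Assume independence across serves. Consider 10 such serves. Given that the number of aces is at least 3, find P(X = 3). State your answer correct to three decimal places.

X ~ Binomial(10, 0.12). Want P(X=3 | X≥3) = P(X=3) / P(X≥3).
P(X=3) = C(10,3)·0.12^3·0.88^7 = 0.08474
P(X≥3) = 1 − 0.27850 − 0.37977 − 0.23304 = 0.10868
Ratio = 0.08474 / 0.10868 = 0.77973

0.780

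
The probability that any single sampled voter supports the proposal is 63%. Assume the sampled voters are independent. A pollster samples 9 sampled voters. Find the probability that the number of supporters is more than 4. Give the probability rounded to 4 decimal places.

X ~ Binomial(9, 0.63); P(X ≥ 5) = Σ C(9,k) p^k (1−p)^(9−k) over k:
  k=5: C(9,5)·0.63^5·0.37^4 = 0.234358
  k=6: C(9,6)·0.63^6·0.37^3 = 0.266028
  k=7: C(9,7)·0.63^7·0.37^2 = 0.194129
  k=8: C(9,8)·0.63^8·0.37^1 = 0.082636
  k=9: C(9,9)·0.63^9·0.37^0 = 0.015634
Total = 0.792785

0.7928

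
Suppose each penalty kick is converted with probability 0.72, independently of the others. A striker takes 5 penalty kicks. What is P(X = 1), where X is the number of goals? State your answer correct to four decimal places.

0.0221

X ~ Binomial(n=5, p=0.72).
P(X=1) = C(5,1) · p^1 · (1−p)^4
= 5 · 0.72 · 0.0061466 = 0.022128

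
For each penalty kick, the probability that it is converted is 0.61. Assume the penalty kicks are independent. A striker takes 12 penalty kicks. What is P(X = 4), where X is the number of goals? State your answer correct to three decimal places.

X ~ Binomial(n=12, p=0.61).
P(X=4) = C(12,4) · p^4 · (1−p)^8
= 495 · 0.13846 · 0.0005352 = 0.03668

0.037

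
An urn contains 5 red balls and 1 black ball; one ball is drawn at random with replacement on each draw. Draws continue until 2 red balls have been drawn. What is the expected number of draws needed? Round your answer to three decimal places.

2.400

Y = total draws until the second success; negative binomial with r=2, p=0.833333.
E[Y] = r / p = 2 / 0.833333 = 2.40000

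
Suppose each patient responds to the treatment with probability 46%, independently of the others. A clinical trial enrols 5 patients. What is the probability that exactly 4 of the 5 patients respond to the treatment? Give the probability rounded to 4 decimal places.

X ~ Binomial(n=5, p=0.46).
P(X=4) = C(5,4) · p^4 · (1−p)^1
= 5 · 0.044775 · 0.54 = 0.120891

0.1209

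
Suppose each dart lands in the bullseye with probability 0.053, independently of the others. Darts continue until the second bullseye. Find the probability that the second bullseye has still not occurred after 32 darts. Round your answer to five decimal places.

0.48859

Needing more than 32 darts ⇔ fewer than 2 successes in the first 32. With X ~ Binomial(32, 0.053), P(Y > 32) = P(X ≤ 1).
  k=0: C(32,0)·0.053^0·0.947^32 = 0.1750650
  k=1: C(32,1)·0.053^1·0.947^31 = 0.3135272
P(X ≤ 1) = 0.4885922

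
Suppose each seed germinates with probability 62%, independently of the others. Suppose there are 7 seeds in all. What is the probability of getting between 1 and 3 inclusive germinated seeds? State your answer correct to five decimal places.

X ~ Binomial(7, 0.62); P(1 ≤ X ≤ 3) = Σ C(7,k) p^k (1−p)^(7−k) over k:
  k=1: C(7,1)·0.62^1·0.38^6 = 0.0130675
  k=2: C(7,2)·0.62^2·0.38^5 = 0.0639618
  k=3: C(7,3)·0.62^3·0.38^4 = 0.1739312
Total = 0.2509605

0.25096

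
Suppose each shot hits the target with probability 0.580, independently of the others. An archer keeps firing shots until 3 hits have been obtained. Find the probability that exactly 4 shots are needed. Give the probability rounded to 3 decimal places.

0.246

Y = trial on which the third success occurs; negative binomial, r=3, p=0.58.
P(Y=4) = C(3,2) · p^3 · (1−p)^1
= 3 · 0.19511 · 0.42 = 0.24584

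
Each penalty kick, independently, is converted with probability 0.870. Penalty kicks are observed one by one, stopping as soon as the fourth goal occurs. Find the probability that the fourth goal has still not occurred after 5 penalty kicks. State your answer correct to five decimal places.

Needing more than 5 penalty kicks ⇔ fewer than 4 successes in the first 5. With X ~ Binomial(5, 0.87), P(Y > 5) = P(X ≤ 3).
  k=0: C(5,0)·0.87^0·0.13^5 = 0.0000371
  k=1: C(5,1)·0.87^1·0.13^4 = 0.0012424
  k=2: C(5,2)·0.87^2·0.13^3 = 0.0166291
  k=3: C(5,3)·0.87^3·0.13^2 = 0.1112870
P(X ≤ 3) = 0.1291956

0.12920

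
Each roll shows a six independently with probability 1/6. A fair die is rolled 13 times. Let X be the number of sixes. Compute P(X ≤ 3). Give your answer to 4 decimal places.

X ~ Binomial(13, 0.166667); P(X ≤ 3) = Σ C(13,k) p^k (1−p)^(13−k) over k:
  k=0: C(13,0)·0.166667^0·0.833333^13 = 0.093464
  k=1: C(13,1)·0.166667^1·0.833333^12 = 0.243006
  k=2: C(13,2)·0.166667^2·0.833333^11 = 0.291607
  k=3: C(13,3)·0.166667^3·0.833333^10 = 0.213845
Total = 0.841923

0.8419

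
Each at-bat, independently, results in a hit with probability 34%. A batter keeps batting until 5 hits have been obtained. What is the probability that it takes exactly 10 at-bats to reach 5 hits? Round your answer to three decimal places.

Y = trial on which the fifth success occurs; negative binomial, r=5, p=0.34.
P(Y=10) = C(9,4) · p^5 · (1−p)^5
= 126 · 0.0045435 · 0.12523 = 0.07169

0.072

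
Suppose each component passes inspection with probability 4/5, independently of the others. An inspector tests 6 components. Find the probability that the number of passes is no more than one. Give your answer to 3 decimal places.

0.002

X ~ Binomial(6, 0.80); P(X ≤ 1) = Σ C(6,k) p^k (1−p)^(6−k) over k:
  k=0: C(6,0)·0.80^0·0.20^6 = 0.00006
  k=1: C(6,1)·0.80^1·0.20^5 = 0.00154
Total = 0.00160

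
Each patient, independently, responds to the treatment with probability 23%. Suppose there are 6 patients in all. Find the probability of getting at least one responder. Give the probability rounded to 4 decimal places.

P(at least one) = 1 − P(none) = 1 − (1 − 0.23)^6
= 1 − 0.208422 = 0.791578

0.7916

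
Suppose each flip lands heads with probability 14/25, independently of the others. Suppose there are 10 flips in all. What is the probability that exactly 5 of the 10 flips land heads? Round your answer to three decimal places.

0.229

X ~ Binomial(n=10, p=0.56).
P(X=5) = C(10,5) · p^5 · (1−p)^5
= 252 · 0.055073 · 0.016492 = 0.22888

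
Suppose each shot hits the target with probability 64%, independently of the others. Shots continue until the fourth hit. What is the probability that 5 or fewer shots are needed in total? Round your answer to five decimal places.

Finishing within 5 shots ⇔ at least 4 successes in the first 5. With X ~ Binomial(5, 0.64), P(Y ≤ 5) = 1 − P(X ≤ 3).
  k=0: C(5,0)·0.64^0·0.36^5 = 0.0060466
  k=1: C(5,1)·0.64^1·0.36^4 = 0.0537477
  k=2: C(5,2)·0.64^2·0.36^3 = 0.1911030
  k=3: C(5,3)·0.64^3·0.36^2 = 0.3397386
1 − 0.5906359 = 0.4093641

0.40936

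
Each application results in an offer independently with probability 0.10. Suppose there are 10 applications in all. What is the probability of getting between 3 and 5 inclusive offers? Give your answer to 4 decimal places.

X ~ Binomial(10, 0.10); P(3 ≤ X ≤ 5) = Σ C(10,k) p^k (1−p)^(10−k) over k:
  k=3: C(10,3)·0.10^3·0.90^7 = 0.057396
  k=4: C(10,4)·0.10^4·0.90^6 = 0.011160
  k=5: C(10,5)·0.10^5·0.90^5 = 0.001488
Total = 0.070044

0.0700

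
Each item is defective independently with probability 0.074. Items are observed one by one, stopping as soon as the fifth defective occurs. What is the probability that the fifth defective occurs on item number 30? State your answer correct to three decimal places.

Y = trial on which the fifth success occurs; negative binomial, r=5, p=0.074.
P(Y=30) = C(29,4) · p^5 · (1−p)^25
= 23751 · 2.219e-06 · 0.14631 = 0.00771

0.008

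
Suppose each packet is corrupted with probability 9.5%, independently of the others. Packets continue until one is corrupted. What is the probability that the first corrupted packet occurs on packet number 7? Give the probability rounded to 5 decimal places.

Geometric (trials to first success), p = 0.095.
P(Y = 7) = (1−p)^6 · p = 0.5494 · 0.095 = 0.0521933

0.05219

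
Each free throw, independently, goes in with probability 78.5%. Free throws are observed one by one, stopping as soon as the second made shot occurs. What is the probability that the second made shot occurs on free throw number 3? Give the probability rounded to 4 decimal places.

Y = trial on which the second success occurs; negative binomial, r=2, p=0.785.
P(Y=3) = C(2,1) · p^2 · (1−p)^1
= 2 · 0.61623 · 0.215 = 0.264977

0.2650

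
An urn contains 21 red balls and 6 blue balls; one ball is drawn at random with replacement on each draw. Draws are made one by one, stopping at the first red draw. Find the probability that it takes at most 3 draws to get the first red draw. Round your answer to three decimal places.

0.989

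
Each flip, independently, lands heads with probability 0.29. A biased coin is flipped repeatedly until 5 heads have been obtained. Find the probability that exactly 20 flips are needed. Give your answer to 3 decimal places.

Y = trial on which the fifth success occurs; negative binomial, r=5, p=0.29.
P(Y=20) = C(19,4) · p^5 · (1−p)^15
= 3876 · 0.0020511 · 0.0058732 = 0.04669

0.047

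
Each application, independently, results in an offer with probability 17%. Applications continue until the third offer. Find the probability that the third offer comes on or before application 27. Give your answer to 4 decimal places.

Finishing within 27 applications ⇔ at least 3 successes in the first 27. With X ~ Binomial(27, 0.17), P(Y ≤ 27) = 1 − P(X ≤ 2).
  k=0: C(27,0)·0.17^0·0.83^27 = 0.006533
  k=1: C(27,1)·0.17^1·0.83^26 = 0.036128
  k=2: C(27,2)·0.17^2·0.83^25 = 0.096196
1 − 0.138857 = 0.861143

0.8611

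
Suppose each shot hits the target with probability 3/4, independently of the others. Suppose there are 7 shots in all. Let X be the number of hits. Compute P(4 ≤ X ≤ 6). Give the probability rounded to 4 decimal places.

0.7960

X ~ Binomial(7, 0.75); P(4 ≤ X ≤ 6) = Σ C(7,k) p^k (1−p)^(7−k) over k:
  k=4: C(7,4)·0.75^4·0.25^3 = 0.173035
  k=5: C(7,5)·0.75^5·0.25^2 = 0.311462
  k=6: C(7,6)·0.75^6·0.25^1 = 0.311462
Total = 0.795959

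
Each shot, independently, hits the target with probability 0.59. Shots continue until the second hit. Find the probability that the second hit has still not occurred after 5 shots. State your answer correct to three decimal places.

0.095

Needing more than 5 shots ⇔ fewer than 2 successes in the first 5. With X ~ Binomial(5, 0.59), P(Y > 5) = P(X ≤ 1).
  k=0: C(5,0)·0.59^0·0.41^5 = 0.01159
  k=1: C(5,1)·0.59^1·0.41^4 = 0.08336
P(X ≤ 1) = 0.09495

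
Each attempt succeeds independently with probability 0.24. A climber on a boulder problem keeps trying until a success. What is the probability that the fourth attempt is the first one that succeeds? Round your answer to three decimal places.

0.105

Geometric (trials to first success), p = 0.24.
P(Y = 4) = (1−p)^3 · p = 0.43898 · 0.24 = 0.10535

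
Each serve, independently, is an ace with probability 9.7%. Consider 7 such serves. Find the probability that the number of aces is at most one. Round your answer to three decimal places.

X ~ Binomial(7, 0.097); P(X ≤ 1) = Σ C(7,k) p^k (1−p)^(7−k) over k:
  k=0: C(7,0)·0.097^0·0.903^7 = 0.48957
  k=1: C(7,1)·0.097^1·0.903^6 = 0.36813
Total = 0.85770

0.858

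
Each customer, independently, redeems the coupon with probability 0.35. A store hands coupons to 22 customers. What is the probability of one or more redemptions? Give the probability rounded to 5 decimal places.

0.99992

P(at least one) = 1 − P(none) = 1 − (1 − 0.35)^22
= 1 − 0.0000766 = 0.9999234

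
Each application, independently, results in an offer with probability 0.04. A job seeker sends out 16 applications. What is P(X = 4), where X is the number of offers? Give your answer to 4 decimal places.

0.0029

X ~ Binomial(n=16, p=0.04).
P(X=4) = C(16,4) · p^4 · (1−p)^12
= 1820 · 2.56e-06 · 0.61271 = 0.002855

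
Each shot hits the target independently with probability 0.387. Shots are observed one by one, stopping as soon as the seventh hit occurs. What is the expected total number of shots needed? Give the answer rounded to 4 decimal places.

Y = total shots until the seventh success; negative binomial with r=7, p=0.387.
E[Y] = r / p = 7 / 0.387 = 18.087855

18.0879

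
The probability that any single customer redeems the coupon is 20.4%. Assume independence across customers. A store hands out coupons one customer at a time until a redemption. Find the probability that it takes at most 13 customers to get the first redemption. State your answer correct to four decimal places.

0.9485

Y = number of customers to the first success; geometric, p = 0.204.
P(Y ≤ 13) = 1 − (1−p)^13 = 1 − 0.051507 = 0.948493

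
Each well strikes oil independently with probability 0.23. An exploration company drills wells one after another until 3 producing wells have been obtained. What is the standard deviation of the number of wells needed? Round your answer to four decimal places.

Y = total wells until the third success; negative binomial with r=3, p=0.23.
SD(Y) = √[r(1−p)/p²] = √(43.667297) = 6.608124

6.6081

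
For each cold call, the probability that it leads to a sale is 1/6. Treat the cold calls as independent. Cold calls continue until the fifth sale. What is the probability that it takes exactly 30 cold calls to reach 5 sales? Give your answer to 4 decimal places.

0.0320

Y = trial on which the fifth success occurs; negative binomial, r=5, p=0.166667.
P(Y=30) = C(29,4) · p^5 · (1−p)^25
= 23751 · 0.0001286 · 0.010483 = 0.032018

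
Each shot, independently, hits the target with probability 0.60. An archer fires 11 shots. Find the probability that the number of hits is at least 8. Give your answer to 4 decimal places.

0.2963

X ~ Binomial(11, 0.60); P(X ≥ 8) = Σ C(11,k) p^k (1−p)^(11−k) over k:
  k=8: C(11,8)·0.60^8·0.40^3 = 0.177367
  k=9: C(11,9)·0.60^9·0.40^2 = 0.088684
  k=10: C(11,10)·0.60^10·0.40^1 = 0.026605
  k=11: C(11,11)·0.60^11·0.40^0 = 0.003628
Total = 0.296284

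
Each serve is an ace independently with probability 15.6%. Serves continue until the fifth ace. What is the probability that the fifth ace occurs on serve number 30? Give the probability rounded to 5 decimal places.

0.03161

Y = trial on which the fifth success occurs; negative binomial, r=5, p=0.156.
P(Y=30) = C(29,4) · p^5 · (1−p)^25
= 23751 · 9.239e-05 · 0.014407 = 0.0316130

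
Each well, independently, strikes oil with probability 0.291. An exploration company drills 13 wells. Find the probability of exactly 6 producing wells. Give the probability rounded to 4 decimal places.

0.0938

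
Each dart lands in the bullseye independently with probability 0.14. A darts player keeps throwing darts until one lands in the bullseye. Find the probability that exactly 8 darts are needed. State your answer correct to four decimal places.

Geometric (trials to first success), p = 0.14.
P(Y = 8) = (1−p)^7 · p = 0.34793 · 0.14 = 0.048710

0.0487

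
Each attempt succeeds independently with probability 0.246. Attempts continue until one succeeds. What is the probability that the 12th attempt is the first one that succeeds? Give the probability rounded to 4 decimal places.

Geometric (trials to first success), p = 0.246.
P(Y = 12) = (1−p)^11 · p = 0.04478 · 0.246 = 0.011016

0.0110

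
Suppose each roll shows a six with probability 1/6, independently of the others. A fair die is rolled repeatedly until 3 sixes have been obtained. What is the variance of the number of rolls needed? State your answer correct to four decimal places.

90.0000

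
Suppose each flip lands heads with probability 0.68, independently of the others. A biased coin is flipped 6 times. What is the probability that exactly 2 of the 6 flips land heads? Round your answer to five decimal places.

X ~ Binomial(n=6, p=0.68).
P(X=2) = C(6,2) · p^2 · (1−p)^4
= 15 · 0.4624 · 0.010486 = 0.0727292

0.07273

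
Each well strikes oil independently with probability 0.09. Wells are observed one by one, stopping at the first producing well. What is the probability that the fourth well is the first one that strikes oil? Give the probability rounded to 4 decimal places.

Geometric (trials to first success), p = 0.09.
P(Y = 4) = (1−p)^3 · p = 0.75357 · 0.09 = 0.067821

0.0678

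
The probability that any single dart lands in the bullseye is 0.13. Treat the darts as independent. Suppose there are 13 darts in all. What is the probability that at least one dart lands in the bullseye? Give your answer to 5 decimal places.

0.83641

P(at least one) = 1 − P(none) = 1 − (1 − 0.13)^13
= 1 − 0.1635876 = 0.8364124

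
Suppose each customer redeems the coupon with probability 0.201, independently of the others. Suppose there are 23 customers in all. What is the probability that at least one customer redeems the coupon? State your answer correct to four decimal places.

0.9943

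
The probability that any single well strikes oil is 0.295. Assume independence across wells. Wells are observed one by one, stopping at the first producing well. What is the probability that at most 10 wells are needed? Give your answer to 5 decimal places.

Y = number of wells to the first success; geometric, p = 0.295.
P(Y ≤ 10) = 1 − (1−p)^10 = 1 − 0.0303313 = 0.9696687

0.96967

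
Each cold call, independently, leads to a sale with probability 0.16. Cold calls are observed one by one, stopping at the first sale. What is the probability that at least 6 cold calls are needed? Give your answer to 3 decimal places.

0.418

Y = number of cold calls to the first success; geometric, p = 0.16.
P(Y > 5) = P(first 5 all fail) = (1−p)^5 = 0.41821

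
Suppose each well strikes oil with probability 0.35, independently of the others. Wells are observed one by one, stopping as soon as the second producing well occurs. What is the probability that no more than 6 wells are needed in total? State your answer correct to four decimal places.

0.6809

Finishing within 6 wells ⇔ at least 2 successes in the first 6. With X ~ Binomial(6, 0.35), P(Y ≤ 6) = 1 − P(X ≤ 1).
  k=0: C(6,0)·0.35^0·0.65^6 = 0.075419
  k=1: C(6,1)·0.35^1·0.65^5 = 0.243661
1 − 0.319080 = 0.680920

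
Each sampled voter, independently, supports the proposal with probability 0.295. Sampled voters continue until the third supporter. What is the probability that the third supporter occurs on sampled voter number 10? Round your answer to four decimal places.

Y = trial on which the third success occurs; negative binomial, r=3, p=0.295.
P(Y=10) = C(9,2) · p^3 · (1−p)^7
= 36 · 0.025672 · 0.086561 = 0.080000

0.0800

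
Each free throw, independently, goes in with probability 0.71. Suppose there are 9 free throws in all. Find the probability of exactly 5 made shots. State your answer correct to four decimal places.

0.1608

X ~ Binomial(n=9, p=0.71).
P(X=5) = C(9,5) · p^5 · (1−p)^4
= 126 · 0.18042 · 0.0070728 = 0.160788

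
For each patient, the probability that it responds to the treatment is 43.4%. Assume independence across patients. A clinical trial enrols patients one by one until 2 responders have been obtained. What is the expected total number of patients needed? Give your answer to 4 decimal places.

4.6083

Y = total patients until the second success; negative binomial with r=2, p=0.434.
E[Y] = r / p = 2 / 0.434 = 4.608295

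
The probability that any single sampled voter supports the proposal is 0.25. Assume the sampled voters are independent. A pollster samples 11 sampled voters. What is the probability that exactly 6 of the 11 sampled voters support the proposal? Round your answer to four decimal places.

X ~ Binomial(n=11, p=0.25).
P(X=6) = C(11,6) · p^6 · (1−p)^5
= 462 · 0.00024414 · 0.2373 = 0.026766

0.0268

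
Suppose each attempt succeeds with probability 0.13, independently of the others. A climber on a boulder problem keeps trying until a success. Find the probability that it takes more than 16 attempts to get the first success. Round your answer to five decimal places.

0.10772

Y = number of attempts to the first success; geometric, p = 0.13.
P(Y > 16) = P(first 16 all fail) = (1−p)^16 = 0.1077229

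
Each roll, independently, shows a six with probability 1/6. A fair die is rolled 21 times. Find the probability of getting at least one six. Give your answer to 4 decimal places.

0.9783

P(at least one) = 1 − P(none) = 1 − (1 − 0.166667)^21
= 1 − 0.021737 = 0.978263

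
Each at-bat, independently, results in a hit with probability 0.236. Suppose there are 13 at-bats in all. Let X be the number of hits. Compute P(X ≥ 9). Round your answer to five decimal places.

X ~ Binomial(13, 0.236); P(X ≥ 9) = Σ C(13,k) p^k (1−p)^(13−k) over k:
  k=9: C(13,9)·0.236^9·0.764^4 = 0.0005532
  k=10: C(13,10)·0.236^10·0.764^3 = 0.0000684
  k=11: C(13,11)·0.236^11·0.764^2 = 0.0000058
  k=12: C(13,12)·0.236^12·0.764^1 = 0.0000003
  k=13: C(13,13)·0.236^13·0.764^0 = 0.0000000
Total = 0.0006276

0.00063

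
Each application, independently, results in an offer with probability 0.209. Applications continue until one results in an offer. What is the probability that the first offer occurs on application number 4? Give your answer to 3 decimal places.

Geometric (trials to first success), p = 0.209.
P(Y = 4) = (1−p)^3 · p = 0.49491 · 0.209 = 0.10344

0.103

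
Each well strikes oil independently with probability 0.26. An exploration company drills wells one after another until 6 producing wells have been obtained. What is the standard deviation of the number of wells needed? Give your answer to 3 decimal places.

Y = total wells until the sixth success; negative binomial with r=6, p=0.26.
SD(Y) = √[r(1−p)/p²] = √(65.68047) = 8.10435

8.104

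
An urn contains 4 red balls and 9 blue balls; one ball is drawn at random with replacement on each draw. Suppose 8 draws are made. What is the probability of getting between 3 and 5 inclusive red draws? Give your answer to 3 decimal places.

0.455

X ~ Binomial(8, 0.307692); P(3 ≤ X ≤ 5) = Σ C(8,k) p^k (1−p)^(8−k) over k:
  k=3: C(8,3)·0.307692^3·0.692308^5 = 0.25944
  k=4: C(8,4)·0.307692^4·0.692308^4 = 0.14413
  k=5: C(8,5)·0.307692^5·0.692308^3 = 0.05125
Total = 0.45482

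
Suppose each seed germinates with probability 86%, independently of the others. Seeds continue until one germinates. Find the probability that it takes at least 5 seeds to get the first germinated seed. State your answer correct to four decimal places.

0.0004

Y = number of seeds to the first success; geometric, p = 0.86.
P(Y > 4) = P(first 4 all fail) = (1−p)^4 = 0.000384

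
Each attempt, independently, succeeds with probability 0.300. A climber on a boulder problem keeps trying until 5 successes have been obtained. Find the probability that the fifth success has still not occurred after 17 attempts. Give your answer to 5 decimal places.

Needing more than 17 attempts ⇔ fewer than 5 successes in the first 17. With X ~ Binomial(17, 0.30), P(Y > 17) = P(X ≤ 4).
  k=0: C(17,0)·0.30^0·0.70^17 = 0.0023263
  k=1: C(17,1)·0.30^1·0.70^16 = 0.0169488
  k=2: C(17,2)·0.30^2·0.70^15 = 0.0581102
  k=3: C(17,3)·0.30^3·0.70^14 = 0.1245218
  k=4: C(17,4)·0.30^4·0.70^13 = 0.1867826
P(X ≤ 4) = 0.3886896

0.38869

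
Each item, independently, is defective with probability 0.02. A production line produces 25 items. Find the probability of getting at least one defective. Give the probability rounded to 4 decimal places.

P(at least one) = 1 − P(none) = 1 − (1 − 0.02)^25
= 1 − 0.603465 = 0.396535

0.3965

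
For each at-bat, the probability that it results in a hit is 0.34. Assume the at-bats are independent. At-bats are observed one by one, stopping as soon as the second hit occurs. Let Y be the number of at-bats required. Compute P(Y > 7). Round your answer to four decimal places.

0.2513

Needing more than 7 at-bats ⇔ fewer than 2 successes in the first 7. With X ~ Binomial(7, 0.34), P(Y > 7) = P(X ≤ 1).
  k=0: C(7,0)·0.34^0·0.66^7 = 0.054552
  k=1: C(7,1)·0.34^1·0.66^6 = 0.196716
P(X ≤ 1) = 0.251268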